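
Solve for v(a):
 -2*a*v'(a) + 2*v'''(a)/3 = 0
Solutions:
 v(a) = C1 + Integral(C2*airyai(3^(1/3)*a) + C3*airybi(3^(1/3)*a), a)


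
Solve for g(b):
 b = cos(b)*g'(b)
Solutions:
 g(b) = C1 + Integral(b/cos(b), b)


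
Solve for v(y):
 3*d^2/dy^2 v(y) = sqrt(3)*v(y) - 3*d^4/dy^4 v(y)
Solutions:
 v(y) = C1*exp(-sqrt(6)*y*sqrt(-3 + sqrt(3)*sqrt(3 + 4*sqrt(3)))/6) + C2*exp(sqrt(6)*y*sqrt(-3 + sqrt(3)*sqrt(3 + 4*sqrt(3)))/6) + C3*sin(sqrt(6)*y*sqrt(3 + sqrt(3)*sqrt(3 + 4*sqrt(3)))/6) + C4*cosh(sqrt(6)*y*sqrt(-sqrt(3)*sqrt(3 + 4*sqrt(3)) - 3)/6)


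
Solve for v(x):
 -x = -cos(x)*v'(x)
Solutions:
 v(x) = C1 + Integral(x/cos(x), x)


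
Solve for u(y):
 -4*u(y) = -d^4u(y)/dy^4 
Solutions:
 u(y) = C1*exp(-sqrt(2)*y) + C2*exp(sqrt(2)*y) + C3*sin(sqrt(2)*y) + C4*cos(sqrt(2)*y)


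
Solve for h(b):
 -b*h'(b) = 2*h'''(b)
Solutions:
 h(b) = C1 + Integral(C2*airyai(-2^(2/3)*b/2) + C3*airybi(-2^(2/3)*b/2), b)


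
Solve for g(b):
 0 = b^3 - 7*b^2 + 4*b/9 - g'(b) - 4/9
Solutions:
 g(b) = C1 + b^4/4 - 7*b^3/3 + 2*b^2/9 - 4*b/9


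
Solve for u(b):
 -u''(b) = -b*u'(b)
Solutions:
 u(b) = C1 + C2*erfi(sqrt(2)*b/2)


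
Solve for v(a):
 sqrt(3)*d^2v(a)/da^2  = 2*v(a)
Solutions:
 v(a) = C1*exp(-sqrt(2)*3^(3/4)*a/3) + C2*exp(sqrt(2)*3^(3/4)*a/3)


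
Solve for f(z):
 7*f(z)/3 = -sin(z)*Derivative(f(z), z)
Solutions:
 f(z) = C1*(cos(z) + 1)^(7/6)/(cos(z) - 1)^(7/6)


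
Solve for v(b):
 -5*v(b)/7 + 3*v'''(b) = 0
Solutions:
 v(b) = C3*exp(21^(2/3)*5^(1/3)*b/21) + (C1*sin(3^(1/6)*5^(1/3)*7^(2/3)*b/14) + C2*cos(3^(1/6)*5^(1/3)*7^(2/3)*b/14))*exp(-21^(2/3)*5^(1/3)*b/42)


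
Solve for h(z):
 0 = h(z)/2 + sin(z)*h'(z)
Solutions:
 h(z) = C1*(cos(z) + 1)^(1/4)/(cos(z) - 1)^(1/4)


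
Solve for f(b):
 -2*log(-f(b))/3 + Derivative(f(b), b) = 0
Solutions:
 -li(-f(b)) = C1 + 2*b/3


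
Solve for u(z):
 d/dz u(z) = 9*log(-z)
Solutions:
 u(z) = C1 + 9*z*log(-z) - 9*z


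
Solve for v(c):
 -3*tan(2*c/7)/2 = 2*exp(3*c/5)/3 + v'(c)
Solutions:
 v(c) = C1 - 10*exp(3*c/5)/9 + 21*log(cos(2*c/7))/4


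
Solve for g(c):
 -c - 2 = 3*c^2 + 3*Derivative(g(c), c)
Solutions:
 g(c) = C1 - c^3/3 - c^2/6 - 2*c/3


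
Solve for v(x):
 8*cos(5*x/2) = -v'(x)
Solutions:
 v(x) = C1 - 16*sin(5*x/2)/5


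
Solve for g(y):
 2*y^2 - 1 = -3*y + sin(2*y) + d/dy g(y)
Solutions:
 g(y) = C1 + 2*y^3/3 + 3*y^2/2 - y + cos(2*y)/2


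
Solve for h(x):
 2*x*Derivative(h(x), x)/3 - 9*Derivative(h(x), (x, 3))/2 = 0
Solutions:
 h(x) = C1 + Integral(C2*airyai(2^(2/3)*x/3) + C3*airybi(2^(2/3)*x/3), x)


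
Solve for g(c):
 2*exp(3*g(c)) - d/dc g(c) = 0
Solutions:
 g(c) = log(-1/(C1 + 6*c))/3
 g(c) = log((-1/(C1 + 2*c))^(1/3)*(-3^(2/3) - 3*3^(1/6)*I)/6)
 g(c) = log((-1/(C1 + 2*c))^(1/3)*(-3^(2/3) + 3*3^(1/6)*I)/6)


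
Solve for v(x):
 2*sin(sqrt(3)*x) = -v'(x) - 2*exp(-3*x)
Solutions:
 v(x) = C1 + 2*sqrt(3)*cos(sqrt(3)*x)/3 + 2*exp(-3*x)/3


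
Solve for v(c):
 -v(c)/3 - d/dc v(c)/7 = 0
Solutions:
 v(c) = C1*exp(-7*c/3)


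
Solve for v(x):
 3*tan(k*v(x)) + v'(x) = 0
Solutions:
 v(x) = Piecewise((-asin(exp(C1*k - 3*k*x))/k + pi/k, Ne(k, 0)), (nan, True))
 v(x) = Piecewise((asin(exp(C1*k - 3*k*x))/k, Ne(k, 0)), (nan, True))


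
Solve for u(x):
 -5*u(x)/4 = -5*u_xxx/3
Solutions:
 u(x) = C3*exp(6^(1/3)*x/2) + (C1*sin(2^(1/3)*3^(5/6)*x/4) + C2*cos(2^(1/3)*3^(5/6)*x/4))*exp(-6^(1/3)*x/4)


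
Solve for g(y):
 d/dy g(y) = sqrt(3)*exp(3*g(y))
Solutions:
 g(y) = log(-1/(C1 + 3*sqrt(3)*y))/3
 g(y) = log((-1/(C1 + sqrt(3)*y))^(1/3)*(-3^(2/3) - 3*3^(1/6)*I)/6)
 g(y) = log((-1/(C1 + sqrt(3)*y))^(1/3)*(-3^(2/3) + 3*3^(1/6)*I)/6)


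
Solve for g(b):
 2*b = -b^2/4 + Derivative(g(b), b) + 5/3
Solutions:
 g(b) = C1 + b^3/12 + b^2 - 5*b/3


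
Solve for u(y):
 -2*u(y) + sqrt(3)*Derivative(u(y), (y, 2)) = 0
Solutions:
 u(y) = C1*exp(-sqrt(2)*3^(3/4)*y/3) + C2*exp(sqrt(2)*3^(3/4)*y/3)


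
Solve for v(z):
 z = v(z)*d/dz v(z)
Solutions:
 v(z) = -sqrt(C1 + z^2)
 v(z) = sqrt(C1 + z^2)


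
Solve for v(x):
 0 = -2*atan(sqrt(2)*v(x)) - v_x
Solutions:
 Integral(1/atan(sqrt(2)*_y), (_y, v(x))) = C1 - 2*x


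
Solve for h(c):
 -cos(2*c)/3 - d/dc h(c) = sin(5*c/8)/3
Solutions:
 h(c) = C1 - sin(2*c)/6 + 8*cos(5*c/8)/15


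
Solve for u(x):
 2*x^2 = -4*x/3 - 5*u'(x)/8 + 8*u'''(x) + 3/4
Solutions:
 u(x) = C1 + C2*exp(-sqrt(5)*x/8) + C3*exp(sqrt(5)*x/8) - 16*x^3/15 - 16*x^2/15 - 2018*x/25


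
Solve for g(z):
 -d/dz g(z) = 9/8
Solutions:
 g(z) = C1 - 9*z/8


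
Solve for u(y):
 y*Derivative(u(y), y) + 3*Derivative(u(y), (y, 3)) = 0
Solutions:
 u(y) = C1 + Integral(C2*airyai(-3^(2/3)*y/3) + C3*airybi(-3^(2/3)*y/3), y)


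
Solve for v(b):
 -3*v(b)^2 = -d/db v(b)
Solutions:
 v(b) = -1/(C1 + 3*b)


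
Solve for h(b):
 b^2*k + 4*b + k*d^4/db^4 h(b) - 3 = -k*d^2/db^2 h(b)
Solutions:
 h(b) = C1 + C2*b + C3*exp(-I*b) + C4*exp(I*b) - b^4/12 - 2*b^3/(3*k) + b^2*(1 + 3/(2*k))


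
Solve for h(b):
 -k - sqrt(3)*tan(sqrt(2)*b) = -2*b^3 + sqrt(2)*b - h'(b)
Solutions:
 h(b) = C1 - b^4/2 + sqrt(2)*b^2/2 + b*k - sqrt(6)*log(cos(sqrt(2)*b))/2


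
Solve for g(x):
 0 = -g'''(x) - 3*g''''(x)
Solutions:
 g(x) = C1 + C2*x + C3*x^2 + C4*exp(-x/3)


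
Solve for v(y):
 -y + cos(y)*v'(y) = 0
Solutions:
 v(y) = C1 + Integral(y/cos(y), y)


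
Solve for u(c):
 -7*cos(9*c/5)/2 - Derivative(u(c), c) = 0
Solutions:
 u(c) = C1 - 35*sin(9*c/5)/18


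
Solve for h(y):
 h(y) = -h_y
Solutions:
 h(y) = C1*exp(-y)


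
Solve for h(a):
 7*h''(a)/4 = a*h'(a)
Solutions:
 h(a) = C1 + C2*erfi(sqrt(14)*a/7)


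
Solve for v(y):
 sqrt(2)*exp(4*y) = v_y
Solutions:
 v(y) = C1 + sqrt(2)*exp(4*y)/4


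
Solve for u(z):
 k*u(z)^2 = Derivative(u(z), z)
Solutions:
 u(z) = -1/(C1 + k*z)


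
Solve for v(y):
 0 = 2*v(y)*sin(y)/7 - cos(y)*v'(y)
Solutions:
 v(y) = C1/cos(y)^(2/7)


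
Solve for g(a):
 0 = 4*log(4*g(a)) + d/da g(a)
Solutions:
 Integral(1/(log(_y) + 2*log(2)), (_y, g(a)))/4 = C1 - a


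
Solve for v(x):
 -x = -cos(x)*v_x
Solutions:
 v(x) = C1 + Integral(x/cos(x), x)


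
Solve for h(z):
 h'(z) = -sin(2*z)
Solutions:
 h(z) = C1 + cos(2*z)/2


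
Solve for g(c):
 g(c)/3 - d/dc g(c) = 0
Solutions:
 g(c) = C1*exp(c/3)


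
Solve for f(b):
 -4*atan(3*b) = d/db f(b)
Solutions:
 f(b) = C1 - 4*b*atan(3*b) + 2*log(9*b^2 + 1)/3


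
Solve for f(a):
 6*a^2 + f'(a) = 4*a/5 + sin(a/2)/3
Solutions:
 f(a) = C1 - 2*a^3 + 2*a^2/5 - 2*cos(a/2)/3


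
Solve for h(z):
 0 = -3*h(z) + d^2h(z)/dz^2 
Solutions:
 h(z) = C1*exp(-sqrt(3)*z) + C2*exp(sqrt(3)*z)


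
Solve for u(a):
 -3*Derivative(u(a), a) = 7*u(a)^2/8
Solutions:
 u(a) = 24/(C1 + 7*a)


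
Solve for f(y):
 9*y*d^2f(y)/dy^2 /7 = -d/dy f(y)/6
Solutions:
 f(y) = C1 + C2*y^(47/54)


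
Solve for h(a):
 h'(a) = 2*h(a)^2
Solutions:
 h(a) = -1/(C1 + 2*a)


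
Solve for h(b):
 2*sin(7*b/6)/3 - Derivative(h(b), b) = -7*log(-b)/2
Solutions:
 h(b) = C1 + 7*b*log(-b)/2 - 7*b/2 - 4*cos(7*b/6)/7


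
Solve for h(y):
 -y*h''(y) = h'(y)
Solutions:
 h(y) = C1 + C2*log(y)


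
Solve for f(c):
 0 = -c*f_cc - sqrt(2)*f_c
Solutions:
 f(c) = C1 + C2*c^(1 - sqrt(2))


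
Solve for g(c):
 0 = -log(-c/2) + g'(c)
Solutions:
 g(c) = C1 + c*log(-c) + c*(-1 - log(2))


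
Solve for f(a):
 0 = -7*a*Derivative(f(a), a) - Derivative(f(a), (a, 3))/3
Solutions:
 f(a) = C1 + Integral(C2*airyai(-21^(1/3)*a) + C3*airybi(-21^(1/3)*a), a)


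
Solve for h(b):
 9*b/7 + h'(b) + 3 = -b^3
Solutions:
 h(b) = C1 - b^4/4 - 9*b^2/14 - 3*b


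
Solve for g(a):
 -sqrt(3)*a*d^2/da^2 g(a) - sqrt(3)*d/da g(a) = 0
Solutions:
 g(a) = C1 + C2*log(a)


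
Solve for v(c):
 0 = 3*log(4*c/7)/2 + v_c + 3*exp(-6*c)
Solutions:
 v(c) = C1 - 3*c*log(c)/2 + c*(-3*log(2) + 3/2 + 3*log(7)/2) + exp(-6*c)/2


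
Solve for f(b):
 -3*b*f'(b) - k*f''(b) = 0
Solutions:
 f(b) = C1 + C2*sqrt(k)*erf(sqrt(6)*b*sqrt(1/k)/2)


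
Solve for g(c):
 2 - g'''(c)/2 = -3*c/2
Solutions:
 g(c) = C1 + C2*c + C3*c^2 + c^4/8 + 2*c^3/3


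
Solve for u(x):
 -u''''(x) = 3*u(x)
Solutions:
 u(x) = (C1*sin(sqrt(2)*3^(1/4)*x/2) + C2*cos(sqrt(2)*3^(1/4)*x/2))*exp(-sqrt(2)*3^(1/4)*x/2) + (C3*sin(sqrt(2)*3^(1/4)*x/2) + C4*cos(sqrt(2)*3^(1/4)*x/2))*exp(sqrt(2)*3^(1/4)*x/2)


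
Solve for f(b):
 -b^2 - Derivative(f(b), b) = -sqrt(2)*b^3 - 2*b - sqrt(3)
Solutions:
 f(b) = C1 + sqrt(2)*b^4/4 - b^3/3 + b^2 + sqrt(3)*b


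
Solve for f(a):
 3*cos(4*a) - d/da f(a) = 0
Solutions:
 f(a) = C1 + 3*sin(4*a)/4


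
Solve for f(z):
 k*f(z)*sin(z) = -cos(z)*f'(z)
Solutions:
 f(z) = C1*exp(k*log(cos(z)))


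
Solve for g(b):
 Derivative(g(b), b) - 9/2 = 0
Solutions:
 g(b) = C1 + 9*b/2


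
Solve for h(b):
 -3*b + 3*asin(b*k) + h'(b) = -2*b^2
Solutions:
 h(b) = C1 - 2*b^3/3 + 3*b^2/2 - 3*Piecewise((b*asin(b*k) + sqrt(-b^2*k^2 + 1)/k, Ne(k, 0)), (0, True))


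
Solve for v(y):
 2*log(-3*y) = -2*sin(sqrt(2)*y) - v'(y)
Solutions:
 v(y) = C1 - 2*y*log(-y) - 2*y*log(3) + 2*y + sqrt(2)*cos(sqrt(2)*y)


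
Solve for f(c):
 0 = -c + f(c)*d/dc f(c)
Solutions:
 f(c) = -sqrt(C1 + c^2)
 f(c) = sqrt(C1 + c^2)


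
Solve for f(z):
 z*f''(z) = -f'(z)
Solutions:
 f(z) = C1 + C2*log(z)


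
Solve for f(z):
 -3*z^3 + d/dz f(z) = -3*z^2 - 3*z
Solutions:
 f(z) = C1 + 3*z^4/4 - z^3 - 3*z^2/2


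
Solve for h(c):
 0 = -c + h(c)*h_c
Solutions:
 h(c) = -sqrt(C1 + c^2)
 h(c) = sqrt(C1 + c^2)


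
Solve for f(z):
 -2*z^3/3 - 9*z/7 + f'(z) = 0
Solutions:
 f(z) = C1 + z^4/6 + 9*z^2/14


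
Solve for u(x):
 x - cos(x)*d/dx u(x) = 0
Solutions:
 u(x) = C1 + Integral(x/cos(x), x)


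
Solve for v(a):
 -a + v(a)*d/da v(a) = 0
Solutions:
 v(a) = -sqrt(C1 + a^2)
 v(a) = sqrt(C1 + a^2)


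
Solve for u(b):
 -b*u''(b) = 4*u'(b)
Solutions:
 u(b) = C1 + C2/b^3


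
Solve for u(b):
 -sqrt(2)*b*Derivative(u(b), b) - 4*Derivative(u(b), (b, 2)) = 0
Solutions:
 u(b) = C1 + C2*erf(2^(3/4)*b/4)


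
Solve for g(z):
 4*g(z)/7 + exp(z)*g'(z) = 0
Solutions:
 g(z) = C1*exp(4*exp(-z)/7)


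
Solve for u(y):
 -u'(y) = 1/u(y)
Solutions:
 u(y) = -sqrt(C1 - 2*y)
 u(y) = sqrt(C1 - 2*y)


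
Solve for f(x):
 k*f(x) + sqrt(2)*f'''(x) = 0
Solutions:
 f(x) = C1*exp(2^(5/6)*x*(-k)^(1/3)/2) + C2*exp(2^(5/6)*x*(-k)^(1/3)*(-1 + sqrt(3)*I)/4) + C3*exp(-2^(5/6)*x*(-k)^(1/3)*(1 + sqrt(3)*I)/4)


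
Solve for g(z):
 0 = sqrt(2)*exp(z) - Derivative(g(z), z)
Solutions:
 g(z) = C1 + sqrt(2)*exp(z)


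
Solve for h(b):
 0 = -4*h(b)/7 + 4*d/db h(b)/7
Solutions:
 h(b) = C1*exp(b)


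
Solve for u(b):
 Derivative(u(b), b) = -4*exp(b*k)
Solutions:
 u(b) = C1 - 4*exp(b*k)/k


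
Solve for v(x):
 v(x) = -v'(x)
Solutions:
 v(x) = C1*exp(-x)


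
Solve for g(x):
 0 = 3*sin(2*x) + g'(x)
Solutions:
 g(x) = C1 + 3*cos(2*x)/2


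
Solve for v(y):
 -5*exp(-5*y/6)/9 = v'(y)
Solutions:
 v(y) = C1 + 2*exp(-5*y/6)/3


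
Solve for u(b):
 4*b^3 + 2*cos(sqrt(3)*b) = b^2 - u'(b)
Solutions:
 u(b) = C1 - b^4 + b^3/3 - 2*sqrt(3)*sin(sqrt(3)*b)/3


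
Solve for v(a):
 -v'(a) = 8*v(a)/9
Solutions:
 v(a) = C1*exp(-8*a/9)


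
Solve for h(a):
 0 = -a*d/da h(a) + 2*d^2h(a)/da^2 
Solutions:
 h(a) = C1 + C2*erfi(a/2)


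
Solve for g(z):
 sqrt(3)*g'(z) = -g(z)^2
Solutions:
 g(z) = 3/(C1 + sqrt(3)*z)


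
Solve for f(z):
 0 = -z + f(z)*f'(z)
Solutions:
 f(z) = -sqrt(C1 + z^2)
 f(z) = sqrt(C1 + z^2)


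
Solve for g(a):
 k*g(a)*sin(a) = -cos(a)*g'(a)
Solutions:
 g(a) = C1*exp(k*log(cos(a)))


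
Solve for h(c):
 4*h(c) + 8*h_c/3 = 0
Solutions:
 h(c) = C1*exp(-3*c/2)


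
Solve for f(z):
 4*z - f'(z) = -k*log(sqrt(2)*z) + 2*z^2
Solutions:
 f(z) = C1 + k*z*log(z) - k*z + k*z*log(2)/2 - 2*z^3/3 + 2*z^2


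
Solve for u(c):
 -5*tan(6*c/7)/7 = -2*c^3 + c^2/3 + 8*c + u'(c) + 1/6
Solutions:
 u(c) = C1 + c^4/2 - c^3/9 - 4*c^2 - c/6 + 5*log(cos(6*c/7))/6


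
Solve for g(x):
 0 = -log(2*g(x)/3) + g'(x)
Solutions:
 -Integral(1/(log(_y) - log(3) + log(2)), (_y, g(x))) = C1 - x


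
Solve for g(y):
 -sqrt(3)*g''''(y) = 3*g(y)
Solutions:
 g(y) = (C1*sin(sqrt(2)*3^(1/8)*y/2) + C2*cos(sqrt(2)*3^(1/8)*y/2))*exp(-sqrt(2)*3^(1/8)*y/2) + (C3*sin(sqrt(2)*3^(1/8)*y/2) + C4*cos(sqrt(2)*3^(1/8)*y/2))*exp(sqrt(2)*3^(1/8)*y/2)


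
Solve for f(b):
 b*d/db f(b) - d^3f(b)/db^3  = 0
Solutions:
 f(b) = C1 + Integral(C2*airyai(b) + C3*airybi(b), b)


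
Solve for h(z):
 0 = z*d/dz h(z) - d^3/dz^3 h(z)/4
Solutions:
 h(z) = C1 + Integral(C2*airyai(2^(2/3)*z) + C3*airybi(2^(2/3)*z), z)


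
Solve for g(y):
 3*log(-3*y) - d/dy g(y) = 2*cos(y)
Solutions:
 g(y) = C1 + 3*y*log(-y) - 3*y + 3*y*log(3) - 2*sin(y)


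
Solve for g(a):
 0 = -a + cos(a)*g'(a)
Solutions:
 g(a) = C1 + Integral(a/cos(a), a)


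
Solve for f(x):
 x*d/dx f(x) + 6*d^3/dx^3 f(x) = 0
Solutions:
 f(x) = C1 + Integral(C2*airyai(-6^(2/3)*x/6) + C3*airybi(-6^(2/3)*x/6), x)


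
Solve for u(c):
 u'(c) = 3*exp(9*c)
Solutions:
 u(c) = C1 + exp(9*c)/3


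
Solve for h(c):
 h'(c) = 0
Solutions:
 h(c) = C1


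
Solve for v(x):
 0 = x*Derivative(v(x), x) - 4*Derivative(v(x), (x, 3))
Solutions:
 v(x) = C1 + Integral(C2*airyai(2^(1/3)*x/2) + C3*airybi(2^(1/3)*x/2), x)


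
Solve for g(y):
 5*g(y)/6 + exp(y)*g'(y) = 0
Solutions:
 g(y) = C1*exp(5*exp(-y)/6)


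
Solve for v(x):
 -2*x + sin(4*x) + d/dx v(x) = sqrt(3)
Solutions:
 v(x) = C1 + x^2 + sqrt(3)*x + cos(4*x)/4


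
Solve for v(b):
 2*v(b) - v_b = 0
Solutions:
 v(b) = C1*exp(2*b)


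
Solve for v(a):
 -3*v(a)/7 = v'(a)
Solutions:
 v(a) = C1*exp(-3*a/7)


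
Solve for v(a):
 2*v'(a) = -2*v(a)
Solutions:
 v(a) = C1*exp(-a)


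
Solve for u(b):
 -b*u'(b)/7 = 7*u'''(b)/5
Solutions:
 u(b) = C1 + Integral(C2*airyai(-35^(1/3)*b/7) + C3*airybi(-35^(1/3)*b/7), b)


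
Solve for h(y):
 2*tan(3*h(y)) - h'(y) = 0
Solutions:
 h(y) = -asin(C1*exp(6*y))/3 + pi/3
 h(y) = asin(C1*exp(6*y))/3


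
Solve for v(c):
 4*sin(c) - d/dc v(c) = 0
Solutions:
 v(c) = C1 - 4*cos(c)


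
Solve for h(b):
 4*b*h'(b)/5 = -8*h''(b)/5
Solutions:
 h(b) = C1 + C2*erf(b/2)


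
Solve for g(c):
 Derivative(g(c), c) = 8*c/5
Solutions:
 g(c) = C1 + 4*c^2/5


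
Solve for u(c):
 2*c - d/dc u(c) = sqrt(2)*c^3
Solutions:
 u(c) = C1 - sqrt(2)*c^4/4 + c^2


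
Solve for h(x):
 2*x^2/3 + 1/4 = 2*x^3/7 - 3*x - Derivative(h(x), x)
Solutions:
 h(x) = C1 + x^4/14 - 2*x^3/9 - 3*x^2/2 - x/4


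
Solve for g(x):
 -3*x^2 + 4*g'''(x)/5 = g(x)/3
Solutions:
 g(x) = C3*exp(90^(1/3)*x/6) - 9*x^2 + (C1*sin(10^(1/3)*3^(1/6)*x/4) + C2*cos(10^(1/3)*3^(1/6)*x/4))*exp(-90^(1/3)*x/12)


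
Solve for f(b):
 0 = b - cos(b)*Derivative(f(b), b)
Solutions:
 f(b) = C1 + Integral(b/cos(b), b)


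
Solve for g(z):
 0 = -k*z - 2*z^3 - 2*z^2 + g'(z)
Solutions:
 g(z) = C1 + k*z^2/2 + z^4/2 + 2*z^3/3


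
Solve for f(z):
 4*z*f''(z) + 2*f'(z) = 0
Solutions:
 f(z) = C1 + C2*sqrt(z)


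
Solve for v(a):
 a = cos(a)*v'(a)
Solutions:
 v(a) = C1 + Integral(a/cos(a), a)


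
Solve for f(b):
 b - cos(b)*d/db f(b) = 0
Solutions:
 f(b) = C1 + Integral(b/cos(b), b)


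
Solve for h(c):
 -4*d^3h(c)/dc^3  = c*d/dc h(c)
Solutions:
 h(c) = C1 + Integral(C2*airyai(-2^(1/3)*c/2) + C3*airybi(-2^(1/3)*c/2), c)


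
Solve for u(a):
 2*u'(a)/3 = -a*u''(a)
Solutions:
 u(a) = C1 + C2*a^(1/3)


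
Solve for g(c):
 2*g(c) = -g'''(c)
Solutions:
 g(c) = C3*exp(-2^(1/3)*c) + (C1*sin(2^(1/3)*sqrt(3)*c/2) + C2*cos(2^(1/3)*sqrt(3)*c/2))*exp(2^(1/3)*c/2)


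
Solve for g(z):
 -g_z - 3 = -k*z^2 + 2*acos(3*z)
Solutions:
 g(z) = C1 + k*z^3/3 - 2*z*acos(3*z) - 3*z + 2*sqrt(1 - 9*z^2)/3


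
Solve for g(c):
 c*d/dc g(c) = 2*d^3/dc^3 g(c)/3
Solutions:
 g(c) = C1 + Integral(C2*airyai(2^(2/3)*3^(1/3)*c/2) + C3*airybi(2^(2/3)*3^(1/3)*c/2), c)


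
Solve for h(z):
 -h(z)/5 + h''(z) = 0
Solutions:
 h(z) = C1*exp(-sqrt(5)*z/5) + C2*exp(sqrt(5)*z/5)


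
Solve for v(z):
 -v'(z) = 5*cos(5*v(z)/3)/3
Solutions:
 5*z/3 - 3*log(sin(5*v(z)/3) - 1)/10 + 3*log(sin(5*v(z)/3) + 1)/10 = C1


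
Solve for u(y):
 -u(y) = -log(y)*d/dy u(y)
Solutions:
 u(y) = C1*exp(li(y))


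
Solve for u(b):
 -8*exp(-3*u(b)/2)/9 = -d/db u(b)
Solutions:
 u(b) = 2*log(C1 + 4*b/3)/3
 u(b) = 2*log((-6^(2/3) - 3*2^(2/3)*3^(1/6)*I)*(C1 + 8*b)^(1/3)/12)
 u(b) = 2*log((-6^(2/3) + 3*2^(2/3)*3^(1/6)*I)*(C1 + 8*b)^(1/3)/12)


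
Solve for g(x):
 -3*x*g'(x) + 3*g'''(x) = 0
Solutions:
 g(x) = C1 + Integral(C2*airyai(x) + C3*airybi(x), x)


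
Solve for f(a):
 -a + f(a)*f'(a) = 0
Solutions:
 f(a) = -sqrt(C1 + a^2)
 f(a) = sqrt(C1 + a^2)


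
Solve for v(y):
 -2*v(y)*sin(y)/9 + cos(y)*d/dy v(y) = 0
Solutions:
 v(y) = C1/cos(y)^(2/9)


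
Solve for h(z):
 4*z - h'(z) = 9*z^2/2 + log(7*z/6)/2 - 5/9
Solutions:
 h(z) = C1 - 3*z^3/2 + 2*z^2 - z*log(z)/2 + z*log(sqrt(42)/7) + 19*z/18


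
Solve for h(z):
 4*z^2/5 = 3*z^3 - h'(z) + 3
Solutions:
 h(z) = C1 + 3*z^4/4 - 4*z^3/15 + 3*z


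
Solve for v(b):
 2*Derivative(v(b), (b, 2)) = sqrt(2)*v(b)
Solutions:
 v(b) = C1*exp(-2^(3/4)*b/2) + C2*exp(2^(3/4)*b/2)


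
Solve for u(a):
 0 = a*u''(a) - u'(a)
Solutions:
 u(a) = C1 + C2*a^2


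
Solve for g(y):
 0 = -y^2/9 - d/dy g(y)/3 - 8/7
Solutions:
 g(y) = C1 - y^3/9 - 24*y/7


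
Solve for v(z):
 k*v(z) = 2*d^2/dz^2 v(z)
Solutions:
 v(z) = C1*exp(-sqrt(2)*sqrt(k)*z/2) + C2*exp(sqrt(2)*sqrt(k)*z/2)


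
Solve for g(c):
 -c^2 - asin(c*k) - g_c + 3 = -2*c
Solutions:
 g(c) = C1 - c^3/3 + c^2 + 3*c - Piecewise((c*asin(c*k) + sqrt(-c^2*k^2 + 1)/k, Ne(k, 0)), (0, True))


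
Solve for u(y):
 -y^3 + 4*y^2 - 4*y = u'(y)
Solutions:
 u(y) = C1 - y^4/4 + 4*y^3/3 - 2*y^2


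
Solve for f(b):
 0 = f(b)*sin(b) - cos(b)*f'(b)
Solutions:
 f(b) = C1/cos(b)


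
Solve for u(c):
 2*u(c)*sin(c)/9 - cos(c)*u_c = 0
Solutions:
 u(c) = C1/cos(c)^(2/9)


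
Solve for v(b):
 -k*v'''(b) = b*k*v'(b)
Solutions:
 v(b) = C1 + Integral(C2*airyai(-b) + C3*airybi(-b), b)


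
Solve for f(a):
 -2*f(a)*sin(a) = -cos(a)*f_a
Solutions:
 f(a) = C1/cos(a)^2


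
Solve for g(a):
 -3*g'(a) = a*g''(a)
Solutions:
 g(a) = C1 + C2/a^2


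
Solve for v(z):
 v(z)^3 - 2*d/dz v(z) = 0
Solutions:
 v(z) = -sqrt(-1/(C1 + z))
 v(z) = sqrt(-1/(C1 + z))


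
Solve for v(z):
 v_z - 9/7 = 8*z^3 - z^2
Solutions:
 v(z) = C1 + 2*z^4 - z^3/3 + 9*z/7


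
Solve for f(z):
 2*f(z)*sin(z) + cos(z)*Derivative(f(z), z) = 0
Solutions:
 f(z) = C1*cos(z)^2


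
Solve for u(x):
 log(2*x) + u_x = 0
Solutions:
 u(x) = C1 - x*log(x) - x*log(2) + x


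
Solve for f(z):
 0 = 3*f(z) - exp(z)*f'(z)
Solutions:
 f(z) = C1*exp(-3*exp(-z))


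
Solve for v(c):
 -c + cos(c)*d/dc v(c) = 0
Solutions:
 v(c) = C1 + Integral(c/cos(c), c)


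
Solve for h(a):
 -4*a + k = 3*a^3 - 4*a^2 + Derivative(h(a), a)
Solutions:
 h(a) = C1 - 3*a^4/4 + 4*a^3/3 - 2*a^2 + a*k


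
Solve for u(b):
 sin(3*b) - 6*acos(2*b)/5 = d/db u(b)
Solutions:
 u(b) = C1 - 6*b*acos(2*b)/5 + 3*sqrt(1 - 4*b^2)/5 - cos(3*b)/3


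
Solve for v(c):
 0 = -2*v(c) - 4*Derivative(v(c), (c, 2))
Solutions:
 v(c) = C1*sin(sqrt(2)*c/2) + C2*cos(sqrt(2)*c/2)


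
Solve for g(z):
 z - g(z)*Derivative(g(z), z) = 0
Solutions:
 g(z) = -sqrt(C1 + z^2)
 g(z) = sqrt(C1 + z^2)


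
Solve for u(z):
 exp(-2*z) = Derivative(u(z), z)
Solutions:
 u(z) = C1 - exp(-2*z)/2


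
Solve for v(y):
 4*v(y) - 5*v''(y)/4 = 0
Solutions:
 v(y) = C1*exp(-4*sqrt(5)*y/5) + C2*exp(4*sqrt(5)*y/5)


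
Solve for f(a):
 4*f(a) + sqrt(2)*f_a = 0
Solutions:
 f(a) = C1*exp(-2*sqrt(2)*a)


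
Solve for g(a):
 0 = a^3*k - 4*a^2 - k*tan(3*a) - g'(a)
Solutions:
 g(a) = C1 + a^4*k/4 - 4*a^3/3 + k*log(cos(3*a))/3


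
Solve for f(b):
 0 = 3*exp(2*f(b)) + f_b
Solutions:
 f(b) = log(-sqrt(-1/(C1 - 3*b))) - log(2)/2
 f(b) = log(-1/(C1 - 3*b))/2 - log(2)/2


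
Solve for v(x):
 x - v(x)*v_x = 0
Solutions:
 v(x) = -sqrt(C1 + x^2)
 v(x) = sqrt(C1 + x^2)


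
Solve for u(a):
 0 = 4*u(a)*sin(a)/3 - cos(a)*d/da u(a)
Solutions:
 u(a) = C1/cos(a)^(4/3)


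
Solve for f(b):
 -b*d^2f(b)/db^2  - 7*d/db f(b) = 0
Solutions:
 f(b) = C1 + C2/b^6


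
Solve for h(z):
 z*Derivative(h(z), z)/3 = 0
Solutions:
 h(z) = C1


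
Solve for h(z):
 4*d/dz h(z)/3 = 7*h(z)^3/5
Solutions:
 h(z) = -sqrt(10)*sqrt(-1/(C1 + 21*z))
 h(z) = sqrt(10)*sqrt(-1/(C1 + 21*z))


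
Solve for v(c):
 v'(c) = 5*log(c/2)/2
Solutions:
 v(c) = C1 + 5*c*log(c)/2 - 5*c/2 - 5*c*log(2)/2


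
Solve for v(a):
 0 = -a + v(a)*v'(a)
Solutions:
 v(a) = -sqrt(C1 + a^2)
 v(a) = sqrt(C1 + a^2)


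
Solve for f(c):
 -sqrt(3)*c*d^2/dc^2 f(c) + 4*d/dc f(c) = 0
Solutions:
 f(c) = C1 + C2*c^(1 + 4*sqrt(3)/3)


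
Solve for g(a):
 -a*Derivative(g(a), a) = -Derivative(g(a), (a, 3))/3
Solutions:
 g(a) = C1 + Integral(C2*airyai(3^(1/3)*a) + C3*airybi(3^(1/3)*a), a)


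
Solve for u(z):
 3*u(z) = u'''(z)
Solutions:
 u(z) = C3*exp(3^(1/3)*z) + (C1*sin(3^(5/6)*z/2) + C2*cos(3^(5/6)*z/2))*exp(-3^(1/3)*z/2)


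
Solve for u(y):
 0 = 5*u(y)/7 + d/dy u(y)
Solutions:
 u(y) = C1*exp(-5*y/7)


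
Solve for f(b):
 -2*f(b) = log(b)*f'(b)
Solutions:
 f(b) = C1*exp(-2*li(b))


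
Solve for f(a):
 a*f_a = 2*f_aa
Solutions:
 f(a) = C1 + C2*erfi(a/2)


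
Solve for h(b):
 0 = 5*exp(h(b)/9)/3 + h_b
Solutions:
 h(b) = 9*log(1/(C1 + 5*b)) + 27*log(3)


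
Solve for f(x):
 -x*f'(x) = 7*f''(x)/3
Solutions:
 f(x) = C1 + C2*erf(sqrt(42)*x/14)


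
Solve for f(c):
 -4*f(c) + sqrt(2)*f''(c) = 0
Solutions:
 f(c) = C1*exp(-2^(3/4)*c) + C2*exp(2^(3/4)*c)


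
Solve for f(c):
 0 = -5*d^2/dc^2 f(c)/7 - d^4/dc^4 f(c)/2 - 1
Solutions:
 f(c) = C1 + C2*c + C3*sin(sqrt(70)*c/7) + C4*cos(sqrt(70)*c/7) - 7*c^2/10


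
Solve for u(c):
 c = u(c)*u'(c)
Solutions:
 u(c) = -sqrt(C1 + c^2)
 u(c) = sqrt(C1 + c^2)


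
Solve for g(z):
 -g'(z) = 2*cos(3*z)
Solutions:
 g(z) = C1 - 2*sin(3*z)/3


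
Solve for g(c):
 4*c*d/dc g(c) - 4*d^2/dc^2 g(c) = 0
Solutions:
 g(c) = C1 + C2*erfi(sqrt(2)*c/2)


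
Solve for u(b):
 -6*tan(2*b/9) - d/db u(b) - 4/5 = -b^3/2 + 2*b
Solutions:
 u(b) = C1 + b^4/8 - b^2 - 4*b/5 + 27*log(cos(2*b/9))


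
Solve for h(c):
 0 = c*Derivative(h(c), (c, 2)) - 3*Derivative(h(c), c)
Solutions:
 h(c) = C1 + C2*c^4


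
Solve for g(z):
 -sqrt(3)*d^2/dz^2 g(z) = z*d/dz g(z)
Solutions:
 g(z) = C1 + C2*erf(sqrt(2)*3^(3/4)*z/6)


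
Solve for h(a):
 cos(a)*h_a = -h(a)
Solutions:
 h(a) = C1*sqrt(sin(a) - 1)/sqrt(sin(a) + 1)


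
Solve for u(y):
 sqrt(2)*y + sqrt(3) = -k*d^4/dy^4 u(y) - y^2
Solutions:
 u(y) = C1 + C2*y + C3*y^2 + C4*y^3 - y^6/(360*k) - sqrt(2)*y^5/(120*k) - sqrt(3)*y^4/(24*k)


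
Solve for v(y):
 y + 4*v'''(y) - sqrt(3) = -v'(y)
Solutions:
 v(y) = C1 + C2*sin(y/2) + C3*cos(y/2) - y^2/2 + sqrt(3)*y


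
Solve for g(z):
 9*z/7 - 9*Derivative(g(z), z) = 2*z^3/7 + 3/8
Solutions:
 g(z) = C1 - z^4/126 + z^2/14 - z/24


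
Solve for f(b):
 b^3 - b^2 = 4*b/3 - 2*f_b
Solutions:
 f(b) = C1 - b^4/8 + b^3/6 + b^2/3


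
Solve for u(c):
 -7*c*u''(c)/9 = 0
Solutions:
 u(c) = C1 + C2*c


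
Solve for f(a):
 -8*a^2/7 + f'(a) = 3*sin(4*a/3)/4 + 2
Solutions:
 f(a) = C1 + 8*a^3/21 + 2*a - 9*cos(4*a/3)/16


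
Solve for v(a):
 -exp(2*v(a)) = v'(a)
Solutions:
 v(a) = log(-sqrt(-1/(C1 - a))) - log(2)/2
 v(a) = log(-1/(C1 - a))/2 - log(2)/2


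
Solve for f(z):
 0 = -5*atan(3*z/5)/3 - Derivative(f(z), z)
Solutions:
 f(z) = C1 - 5*z*atan(3*z/5)/3 + 25*log(9*z^2 + 25)/18


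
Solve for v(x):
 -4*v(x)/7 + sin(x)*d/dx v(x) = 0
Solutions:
 v(x) = C1*(cos(x) - 1)^(2/7)/(cos(x) + 1)^(2/7)


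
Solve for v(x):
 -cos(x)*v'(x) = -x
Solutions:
 v(x) = C1 + Integral(x/cos(x), x)


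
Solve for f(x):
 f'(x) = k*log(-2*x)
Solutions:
 f(x) = C1 + k*x*log(-x) + k*x*(-1 + log(2))


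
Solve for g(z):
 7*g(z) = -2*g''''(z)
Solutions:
 g(z) = (C1*sin(14^(1/4)*z/2) + C2*cos(14^(1/4)*z/2))*exp(-14^(1/4)*z/2) + (C3*sin(14^(1/4)*z/2) + C4*cos(14^(1/4)*z/2))*exp(14^(1/4)*z/2)


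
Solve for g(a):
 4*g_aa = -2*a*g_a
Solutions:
 g(a) = C1 + C2*erf(a/2)


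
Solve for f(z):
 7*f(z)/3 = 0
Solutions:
 f(z) = 0


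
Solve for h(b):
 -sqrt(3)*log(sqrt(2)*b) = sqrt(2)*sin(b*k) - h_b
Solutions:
 h(b) = C1 + sqrt(3)*b*(log(b) - 1) + sqrt(3)*b*log(2)/2 + sqrt(2)*Piecewise((-cos(b*k)/k, Ne(k, 0)), (0, True))


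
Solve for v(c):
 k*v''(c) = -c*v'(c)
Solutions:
 v(c) = C1 + C2*sqrt(k)*erf(sqrt(2)*c*sqrt(1/k)/2)


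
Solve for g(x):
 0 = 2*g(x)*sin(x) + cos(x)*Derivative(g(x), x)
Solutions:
 g(x) = C1*cos(x)^2


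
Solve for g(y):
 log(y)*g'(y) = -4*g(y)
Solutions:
 g(y) = C1*exp(-4*li(y))


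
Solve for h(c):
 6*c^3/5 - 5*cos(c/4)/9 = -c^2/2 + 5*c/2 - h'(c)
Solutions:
 h(c) = C1 - 3*c^4/10 - c^3/6 + 5*c^2/4 + 20*sin(c/4)/9


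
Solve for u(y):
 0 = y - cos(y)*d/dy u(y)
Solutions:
 u(y) = C1 + Integral(y/cos(y), y)


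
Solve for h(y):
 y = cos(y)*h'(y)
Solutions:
 h(y) = C1 + Integral(y/cos(y), y)


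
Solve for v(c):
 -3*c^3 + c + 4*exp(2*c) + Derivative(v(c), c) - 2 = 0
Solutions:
 v(c) = C1 + 3*c^4/4 - c^2/2 + 2*c - 2*exp(2*c)


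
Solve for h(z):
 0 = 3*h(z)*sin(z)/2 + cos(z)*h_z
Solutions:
 h(z) = C1*cos(z)^(3/2)


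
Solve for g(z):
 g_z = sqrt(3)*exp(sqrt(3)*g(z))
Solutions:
 g(z) = sqrt(3)*(2*log(-1/(C1 + sqrt(3)*z)) - log(3))/6


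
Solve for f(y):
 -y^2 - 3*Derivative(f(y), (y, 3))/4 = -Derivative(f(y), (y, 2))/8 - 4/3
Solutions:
 f(y) = C1 + C2*y + C3*exp(y/6) + 2*y^4/3 + 16*y^3 + 848*y^2/3


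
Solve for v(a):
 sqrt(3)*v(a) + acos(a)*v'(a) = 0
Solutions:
 v(a) = C1*exp(-sqrt(3)*Integral(1/acos(a), a))


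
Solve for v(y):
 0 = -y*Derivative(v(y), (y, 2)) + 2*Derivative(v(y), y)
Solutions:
 v(y) = C1 + C2*y^3


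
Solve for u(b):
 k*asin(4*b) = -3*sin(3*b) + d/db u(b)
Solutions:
 u(b) = C1 + k*(b*asin(4*b) + sqrt(1 - 16*b^2)/4) - cos(3*b)


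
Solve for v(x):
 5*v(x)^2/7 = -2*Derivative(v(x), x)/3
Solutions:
 v(x) = 14/(C1 + 15*x)


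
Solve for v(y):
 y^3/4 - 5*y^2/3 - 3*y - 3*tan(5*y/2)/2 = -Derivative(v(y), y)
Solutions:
 v(y) = C1 - y^4/16 + 5*y^3/9 + 3*y^2/2 - 3*log(cos(5*y/2))/5


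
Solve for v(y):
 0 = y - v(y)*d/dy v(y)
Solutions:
 v(y) = -sqrt(C1 + y^2)
 v(y) = sqrt(C1 + y^2)


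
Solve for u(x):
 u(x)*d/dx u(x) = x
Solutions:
 u(x) = -sqrt(C1 + x^2)
 u(x) = sqrt(C1 + x^2)


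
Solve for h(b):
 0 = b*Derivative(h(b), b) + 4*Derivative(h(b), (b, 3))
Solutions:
 h(b) = C1 + Integral(C2*airyai(-2^(1/3)*b/2) + C3*airybi(-2^(1/3)*b/2), b)


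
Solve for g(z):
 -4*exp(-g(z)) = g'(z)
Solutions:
 g(z) = log(C1 - 4*z)


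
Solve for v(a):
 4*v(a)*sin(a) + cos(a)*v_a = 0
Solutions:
 v(a) = C1*cos(a)^4


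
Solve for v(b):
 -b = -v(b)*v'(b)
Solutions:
 v(b) = -sqrt(C1 + b^2)
 v(b) = sqrt(C1 + b^2)


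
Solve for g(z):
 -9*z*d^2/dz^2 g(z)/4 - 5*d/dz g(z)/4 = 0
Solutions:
 g(z) = C1 + C2*z^(4/9)


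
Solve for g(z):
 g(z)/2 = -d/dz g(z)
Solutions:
 g(z) = C1*exp(-z/2)


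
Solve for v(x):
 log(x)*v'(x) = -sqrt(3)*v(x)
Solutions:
 v(x) = C1*exp(-sqrt(3)*li(x))


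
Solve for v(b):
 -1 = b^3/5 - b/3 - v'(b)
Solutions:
 v(b) = C1 + b^4/20 - b^2/6 + b


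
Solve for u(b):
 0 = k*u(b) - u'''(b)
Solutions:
 u(b) = C1*exp(b*k^(1/3)) + C2*exp(b*k^(1/3)*(-1 + sqrt(3)*I)/2) + C3*exp(-b*k^(1/3)*(1 + sqrt(3)*I)/2)


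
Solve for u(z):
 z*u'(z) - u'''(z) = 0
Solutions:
 u(z) = C1 + Integral(C2*airyai(z) + C3*airybi(z), z)


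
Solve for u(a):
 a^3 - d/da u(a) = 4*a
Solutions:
 u(a) = C1 + a^4/4 - 2*a^2


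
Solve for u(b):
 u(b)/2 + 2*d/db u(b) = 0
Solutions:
 u(b) = C1*exp(-b/4)


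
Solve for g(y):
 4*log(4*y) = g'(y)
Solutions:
 g(y) = C1 + 4*y*log(y) - 4*y + y*log(256)


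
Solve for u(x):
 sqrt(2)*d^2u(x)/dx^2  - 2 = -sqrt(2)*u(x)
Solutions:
 u(x) = C1*sin(x) + C2*cos(x) + sqrt(2)


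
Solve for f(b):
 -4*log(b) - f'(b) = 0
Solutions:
 f(b) = C1 - 4*b*log(b) + 4*b


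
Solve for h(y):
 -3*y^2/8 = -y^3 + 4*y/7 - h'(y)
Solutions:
 h(y) = C1 - y^4/4 + y^3/8 + 2*y^2/7


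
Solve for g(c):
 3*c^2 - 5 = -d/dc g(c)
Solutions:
 g(c) = C1 - c^3 + 5*c


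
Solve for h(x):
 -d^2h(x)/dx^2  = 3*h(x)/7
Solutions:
 h(x) = C1*sin(sqrt(21)*x/7) + C2*cos(sqrt(21)*x/7)


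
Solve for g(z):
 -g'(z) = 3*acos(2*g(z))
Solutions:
 Integral(1/acos(2*_y), (_y, g(z))) = C1 - 3*z


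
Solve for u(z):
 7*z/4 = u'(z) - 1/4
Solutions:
 u(z) = C1 + 7*z^2/8 + z/4


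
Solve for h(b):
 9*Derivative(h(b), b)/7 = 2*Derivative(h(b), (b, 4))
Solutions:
 h(b) = C1 + C4*exp(42^(2/3)*b/14) + (C2*sin(3*14^(2/3)*3^(1/6)*b/28) + C3*cos(3*14^(2/3)*3^(1/6)*b/28))*exp(-42^(2/3)*b/28)


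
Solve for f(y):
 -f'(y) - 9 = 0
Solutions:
 f(y) = C1 - 9*y


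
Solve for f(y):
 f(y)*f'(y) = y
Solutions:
 f(y) = -sqrt(C1 + y^2)
 f(y) = sqrt(C1 + y^2)


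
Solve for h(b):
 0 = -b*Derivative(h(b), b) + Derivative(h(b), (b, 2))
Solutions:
 h(b) = C1 + C2*erfi(sqrt(2)*b/2)


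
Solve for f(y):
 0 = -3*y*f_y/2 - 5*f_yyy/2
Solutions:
 f(y) = C1 + Integral(C2*airyai(-3^(1/3)*5^(2/3)*y/5) + C3*airybi(-3^(1/3)*5^(2/3)*y/5), y)


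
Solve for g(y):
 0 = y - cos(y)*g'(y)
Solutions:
 g(y) = C1 + Integral(y/cos(y), y)


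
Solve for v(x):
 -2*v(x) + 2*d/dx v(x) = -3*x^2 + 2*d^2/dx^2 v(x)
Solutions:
 v(x) = 3*x^2/2 + 3*x + (C1*sin(sqrt(3)*x/2) + C2*cos(sqrt(3)*x/2))*exp(x/2)


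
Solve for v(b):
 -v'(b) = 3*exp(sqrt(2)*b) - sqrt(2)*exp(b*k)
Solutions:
 v(b) = C1 - 3*sqrt(2)*exp(sqrt(2)*b)/2 + sqrt(2)*exp(b*k)/k


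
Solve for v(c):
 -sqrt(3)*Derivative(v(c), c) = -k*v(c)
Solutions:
 v(c) = C1*exp(sqrt(3)*c*k/3)


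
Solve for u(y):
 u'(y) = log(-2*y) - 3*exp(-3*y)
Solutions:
 u(y) = C1 + y*log(-y) + y*(-1 + log(2)) + exp(-3*y)


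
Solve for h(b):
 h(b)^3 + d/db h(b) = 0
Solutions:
 h(b) = -sqrt(2)*sqrt(-1/(C1 - b))/2
 h(b) = sqrt(2)*sqrt(-1/(C1 - b))/2


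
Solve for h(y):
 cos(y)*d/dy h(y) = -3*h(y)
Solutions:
 h(y) = C1*(sin(y) - 1)^(3/2)/(sin(y) + 1)^(3/2)


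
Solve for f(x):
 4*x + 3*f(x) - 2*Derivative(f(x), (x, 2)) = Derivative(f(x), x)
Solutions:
 f(x) = C1*exp(-3*x/2) + C2*exp(x) - 4*x/3 - 4/9


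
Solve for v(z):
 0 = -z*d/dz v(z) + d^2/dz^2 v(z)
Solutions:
 v(z) = C1 + C2*erfi(sqrt(2)*z/2)


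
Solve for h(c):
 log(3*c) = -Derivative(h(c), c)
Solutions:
 h(c) = C1 - c*log(c) - c*log(3) + c


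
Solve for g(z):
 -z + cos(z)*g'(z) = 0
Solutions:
 g(z) = C1 + Integral(z/cos(z), z)


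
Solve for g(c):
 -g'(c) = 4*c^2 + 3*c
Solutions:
 g(c) = C1 - 4*c^3/3 - 3*c^2/2


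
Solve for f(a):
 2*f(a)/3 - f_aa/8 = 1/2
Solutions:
 f(a) = C1*exp(-4*sqrt(3)*a/3) + C2*exp(4*sqrt(3)*a/3) + 3/4


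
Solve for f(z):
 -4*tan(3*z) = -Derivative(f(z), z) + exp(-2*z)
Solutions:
 f(z) = C1 + 2*log(tan(3*z)^2 + 1)/3 - exp(-2*z)/2


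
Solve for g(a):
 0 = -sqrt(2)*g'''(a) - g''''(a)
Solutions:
 g(a) = C1 + C2*a + C3*a^2 + C4*exp(-sqrt(2)*a)


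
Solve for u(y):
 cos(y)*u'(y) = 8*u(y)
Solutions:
 u(y) = C1*(sin(y)^4 + 4*sin(y)^3 + 6*sin(y)^2 + 4*sin(y) + 1)/(sin(y)^4 - 4*sin(y)^3 + 6*sin(y)^2 - 4*sin(y) + 1)


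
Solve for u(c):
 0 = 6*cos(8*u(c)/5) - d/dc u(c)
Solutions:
 -6*c - 5*log(sin(8*u(c)/5) - 1)/16 + 5*log(sin(8*u(c)/5) + 1)/16 = C1


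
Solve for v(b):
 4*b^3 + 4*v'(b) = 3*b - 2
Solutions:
 v(b) = C1 - b^4/4 + 3*b^2/8 - b/2


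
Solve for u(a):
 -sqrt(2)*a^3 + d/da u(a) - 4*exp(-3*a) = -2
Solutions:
 u(a) = C1 + sqrt(2)*a^4/4 - 2*a - 4*exp(-3*a)/3


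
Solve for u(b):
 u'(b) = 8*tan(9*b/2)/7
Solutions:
 u(b) = C1 - 16*log(cos(9*b/2))/63


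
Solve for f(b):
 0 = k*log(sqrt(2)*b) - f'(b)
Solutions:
 f(b) = C1 + b*k*log(b) - b*k + b*k*log(2)/2


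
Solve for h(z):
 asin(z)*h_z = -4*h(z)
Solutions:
 h(z) = C1*exp(-4*Integral(1/asin(z), z))


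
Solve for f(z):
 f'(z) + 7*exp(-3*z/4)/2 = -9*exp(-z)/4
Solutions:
 f(z) = C1 + 9*exp(-z)/4 + 14*exp(-3*z/4)/3


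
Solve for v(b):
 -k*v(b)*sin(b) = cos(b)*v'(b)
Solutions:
 v(b) = C1*exp(k*log(cos(b)))


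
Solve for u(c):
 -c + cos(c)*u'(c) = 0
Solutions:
 u(c) = C1 + Integral(c/cos(c), c)


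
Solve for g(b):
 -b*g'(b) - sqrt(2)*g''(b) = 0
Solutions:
 g(b) = C1 + C2*erf(2^(1/4)*b/2)


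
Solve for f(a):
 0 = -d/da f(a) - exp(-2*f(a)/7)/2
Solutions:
 f(a) = 7*log(-sqrt(C1 - a)) - 7*log(7)/2
 f(a) = 7*log(C1 - a/7)/2


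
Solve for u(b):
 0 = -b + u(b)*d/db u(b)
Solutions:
 u(b) = -sqrt(C1 + b^2)
 u(b) = sqrt(C1 + b^2)


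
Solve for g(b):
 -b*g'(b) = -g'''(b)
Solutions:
 g(b) = C1 + Integral(C2*airyai(b) + C3*airybi(b), b)


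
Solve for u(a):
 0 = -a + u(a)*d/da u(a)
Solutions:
 u(a) = -sqrt(C1 + a^2)
 u(a) = sqrt(C1 + a^2)


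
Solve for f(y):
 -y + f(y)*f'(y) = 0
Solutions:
 f(y) = -sqrt(C1 + y^2)
 f(y) = sqrt(C1 + y^2)


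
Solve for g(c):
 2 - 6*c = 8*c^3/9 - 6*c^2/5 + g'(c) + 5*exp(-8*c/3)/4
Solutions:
 g(c) = C1 - 2*c^4/9 + 2*c^3/5 - 3*c^2 + 2*c + 15*exp(-8*c/3)/32


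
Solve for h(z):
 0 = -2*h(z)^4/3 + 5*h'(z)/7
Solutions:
 h(z) = 5^(1/3)*(-1/(C1 + 14*z))^(1/3)
 h(z) = 5^(1/3)*(-1/(C1 + 14*z))^(1/3)*(-1 - sqrt(3)*I)/2
 h(z) = 5^(1/3)*(-1/(C1 + 14*z))^(1/3)*(-1 + sqrt(3)*I)/2


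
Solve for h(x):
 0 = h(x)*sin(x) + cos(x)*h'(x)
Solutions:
 h(x) = C1*cos(x)


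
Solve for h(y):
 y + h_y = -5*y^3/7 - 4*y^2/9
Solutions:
 h(y) = C1 - 5*y^4/28 - 4*y^3/27 - y^2/2


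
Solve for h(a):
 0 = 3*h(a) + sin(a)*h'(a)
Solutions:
 h(a) = C1*(cos(a) + 1)^(3/2)/(cos(a) - 1)^(3/2)


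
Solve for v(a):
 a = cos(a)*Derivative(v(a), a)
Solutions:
 v(a) = C1 + Integral(a/cos(a), a)


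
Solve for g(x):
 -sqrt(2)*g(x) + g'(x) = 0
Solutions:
 g(x) = C1*exp(sqrt(2)*x)


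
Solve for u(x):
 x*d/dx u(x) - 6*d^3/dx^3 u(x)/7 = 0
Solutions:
 u(x) = C1 + Integral(C2*airyai(6^(2/3)*7^(1/3)*x/6) + C3*airybi(6^(2/3)*7^(1/3)*x/6), x)


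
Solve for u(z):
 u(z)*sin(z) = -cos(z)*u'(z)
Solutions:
 u(z) = C1*cos(z)


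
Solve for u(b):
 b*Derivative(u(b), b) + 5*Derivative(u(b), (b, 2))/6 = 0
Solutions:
 u(b) = C1 + C2*erf(sqrt(15)*b/5)


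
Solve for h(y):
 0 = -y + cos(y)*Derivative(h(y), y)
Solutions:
 h(y) = C1 + Integral(y/cos(y), y)


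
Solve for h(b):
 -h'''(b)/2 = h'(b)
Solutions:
 h(b) = C1 + C2*sin(sqrt(2)*b) + C3*cos(sqrt(2)*b)


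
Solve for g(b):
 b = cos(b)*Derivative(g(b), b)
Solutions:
 g(b) = C1 + Integral(b/cos(b), b)


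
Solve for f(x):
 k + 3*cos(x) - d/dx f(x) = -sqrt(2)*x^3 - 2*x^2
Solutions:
 f(x) = C1 + k*x + sqrt(2)*x^4/4 + 2*x^3/3 + 3*sin(x)


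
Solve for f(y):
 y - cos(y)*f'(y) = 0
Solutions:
 f(y) = C1 + Integral(y/cos(y), y)


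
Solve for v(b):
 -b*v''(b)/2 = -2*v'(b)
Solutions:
 v(b) = C1 + C2*b^5


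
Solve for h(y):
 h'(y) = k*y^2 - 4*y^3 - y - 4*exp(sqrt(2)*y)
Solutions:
 h(y) = C1 + k*y^3/3 - y^4 - y^2/2 - 2*sqrt(2)*exp(sqrt(2)*y)


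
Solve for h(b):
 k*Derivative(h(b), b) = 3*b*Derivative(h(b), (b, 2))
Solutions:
 h(b) = C1 + b^(re(k)/3 + 1)*(C2*sin(log(b)*Abs(im(k))/3) + C3*cos(log(b)*im(k)/3))


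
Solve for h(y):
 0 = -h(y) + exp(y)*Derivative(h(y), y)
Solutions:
 h(y) = C1*exp(-exp(-y))


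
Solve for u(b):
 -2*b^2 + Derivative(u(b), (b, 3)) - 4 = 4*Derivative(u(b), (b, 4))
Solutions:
 u(b) = C1 + C2*b + C3*b^2 + C4*exp(b/4) + b^5/30 + 2*b^4/3 + 34*b^3/3


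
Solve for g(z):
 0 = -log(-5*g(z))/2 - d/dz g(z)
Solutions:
 2*Integral(1/(log(-_y) + log(5)), (_y, g(z))) = C1 - z


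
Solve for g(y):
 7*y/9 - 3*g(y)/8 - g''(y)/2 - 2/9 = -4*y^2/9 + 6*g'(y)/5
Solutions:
 g(y) = C1*exp(y*(-12 + sqrt(69))/10) + C2*exp(-y*(sqrt(69) + 12)/10) + 32*y^2/27 - 248*y/45 + 28112/2025


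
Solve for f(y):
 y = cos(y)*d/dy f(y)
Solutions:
 f(y) = C1 + Integral(y/cos(y), y)


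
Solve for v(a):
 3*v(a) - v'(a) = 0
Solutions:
 v(a) = C1*exp(3*a)


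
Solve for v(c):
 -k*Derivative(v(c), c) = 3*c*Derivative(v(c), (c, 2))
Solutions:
 v(c) = C1 + c^(1 - re(k)/3)*(C2*sin(log(c)*Abs(im(k))/3) + C3*cos(log(c)*im(k)/3))


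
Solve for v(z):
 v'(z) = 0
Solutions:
 v(z) = C1


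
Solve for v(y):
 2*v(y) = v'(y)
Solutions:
 v(y) = C1*exp(2*y)


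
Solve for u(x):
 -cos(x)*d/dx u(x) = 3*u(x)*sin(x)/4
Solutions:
 u(x) = C1*cos(x)^(3/4)


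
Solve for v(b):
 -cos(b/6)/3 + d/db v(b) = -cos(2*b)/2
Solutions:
 v(b) = C1 + 2*sin(b/6) - sin(2*b)/4


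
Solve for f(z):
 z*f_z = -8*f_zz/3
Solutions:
 f(z) = C1 + C2*erf(sqrt(3)*z/4)


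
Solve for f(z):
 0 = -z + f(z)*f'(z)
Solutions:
 f(z) = -sqrt(C1 + z^2)
 f(z) = sqrt(C1 + z^2)


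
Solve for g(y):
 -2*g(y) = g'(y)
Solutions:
 g(y) = C1*exp(-2*y)


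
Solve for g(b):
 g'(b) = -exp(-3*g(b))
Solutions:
 g(b) = log(C1 - 3*b)/3
 g(b) = log((-3^(1/3) - 3^(5/6)*I)*(C1 - b)^(1/3)/2)
 g(b) = log((-3^(1/3) + 3^(5/6)*I)*(C1 - b)^(1/3)/2)


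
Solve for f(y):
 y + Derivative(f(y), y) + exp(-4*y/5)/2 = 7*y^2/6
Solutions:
 f(y) = C1 + 7*y^3/18 - y^2/2 + 5*exp(-4*y/5)/8


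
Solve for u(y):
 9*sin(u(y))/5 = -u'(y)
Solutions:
 9*y/5 + log(cos(u(y)) - 1)/2 - log(cos(u(y)) + 1)/2 = C1


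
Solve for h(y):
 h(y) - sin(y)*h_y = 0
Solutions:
 h(y) = C1*sqrt(cos(y) - 1)/sqrt(cos(y) + 1)


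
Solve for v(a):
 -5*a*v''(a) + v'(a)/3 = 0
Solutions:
 v(a) = C1 + C2*a^(16/15)


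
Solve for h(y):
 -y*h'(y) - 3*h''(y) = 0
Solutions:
 h(y) = C1 + C2*erf(sqrt(6)*y/6)


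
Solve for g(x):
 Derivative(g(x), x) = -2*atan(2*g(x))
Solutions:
 Integral(1/atan(2*_y), (_y, g(x))) = C1 - 2*x


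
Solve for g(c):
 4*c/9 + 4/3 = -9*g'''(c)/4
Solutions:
 g(c) = C1 + C2*c + C3*c^2 - 2*c^4/243 - 8*c^3/81


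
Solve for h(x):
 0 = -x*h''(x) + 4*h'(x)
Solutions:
 h(x) = C1 + C2*x^5


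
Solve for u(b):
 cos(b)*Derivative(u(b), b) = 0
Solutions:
 u(b) = C1


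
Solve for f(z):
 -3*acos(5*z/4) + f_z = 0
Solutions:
 f(z) = C1 + 3*z*acos(5*z/4) - 3*sqrt(16 - 25*z^2)/5


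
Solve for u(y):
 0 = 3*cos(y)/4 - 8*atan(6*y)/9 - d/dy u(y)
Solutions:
 u(y) = C1 - 8*y*atan(6*y)/9 + 2*log(36*y^2 + 1)/27 + 3*sin(y)/4


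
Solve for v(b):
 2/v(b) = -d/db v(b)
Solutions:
 v(b) = -sqrt(C1 - 4*b)
 v(b) = sqrt(C1 - 4*b)


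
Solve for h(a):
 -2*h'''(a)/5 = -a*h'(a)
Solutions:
 h(a) = C1 + Integral(C2*airyai(2^(2/3)*5^(1/3)*a/2) + C3*airybi(2^(2/3)*5^(1/3)*a/2), a)


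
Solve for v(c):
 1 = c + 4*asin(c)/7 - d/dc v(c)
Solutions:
 v(c) = C1 + c^2/2 + 4*c*asin(c)/7 - c + 4*sqrt(1 - c^2)/7


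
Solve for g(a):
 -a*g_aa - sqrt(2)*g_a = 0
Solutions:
 g(a) = C1 + C2*a^(1 - sqrt(2))


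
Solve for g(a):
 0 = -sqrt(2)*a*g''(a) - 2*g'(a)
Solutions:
 g(a) = C1 + C2*a^(1 - sqrt(2))
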